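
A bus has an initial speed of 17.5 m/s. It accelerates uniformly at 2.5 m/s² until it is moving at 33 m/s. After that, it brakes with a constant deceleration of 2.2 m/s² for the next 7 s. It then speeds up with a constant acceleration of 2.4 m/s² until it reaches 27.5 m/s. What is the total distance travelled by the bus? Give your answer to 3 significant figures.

Phase 1 (accelerating): v₀ = 17.5 m/s, a = 2.5 m/s².
v = v₀ + at → t = (33 − 17.5) / 2.5 = 6.20 s
v² = v₀² + 2aΔx → Δx = (33² − 17.5²)/(2·2.5) = 157 m

Phase 2 (decelerating): v₀ = 33.0 m/s, a = -2.2 m/s².
v = v₀ + at = 33.0 + (-2.2)(7) = 17.6 m/s
Δx = v₀t + ½at² = 33.0·7 + 0.5·-2.2·7² = 177 m

Phase 3 (accelerating): v₀ = 17.6 m/s, a = 2.4 m/s².
v = v₀ + at → t = (27.5 − 17.6) / 2.4 = 4.13 s
v² = v₀² + 2aΔx → Δx = (27.5² − 17.6²)/(2·2.4) = 93.0 m
Total distance = 157 + 177 + 93.0 = 427 m

427 m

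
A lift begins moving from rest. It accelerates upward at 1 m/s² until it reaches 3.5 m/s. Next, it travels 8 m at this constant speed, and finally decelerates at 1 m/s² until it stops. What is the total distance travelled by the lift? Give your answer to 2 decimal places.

Phase 1 (accelerating): v₀ = 0 m/s, a = 1 m/s².
v = v₀ + at → t = (3.5 − 0) / 1 = 3.50 s
v² = v₀² + 2aΔx → Δx = (3.5² − 0²)/(2·1) = 6.12 m

Phase 2 (constant speed): v₀ = 3.50 m/s, a = 0 m/s².
Constant speed: t = d/v = 8/3.50 = 2.29 s

Phase 3 (decelerating): v₀ = 3.50 m/s, a = -1 m/s².
v = v₀ + at → t = (0 − 3.50) / -1 = 3.50 s
v² = v₀² + 2aΔx → Δx = (0² − 3.50²)/(2·-1) = 6.12 m
Total distance = 6.12 + 8.00 + 6.12 = 20.2 m

20.25 m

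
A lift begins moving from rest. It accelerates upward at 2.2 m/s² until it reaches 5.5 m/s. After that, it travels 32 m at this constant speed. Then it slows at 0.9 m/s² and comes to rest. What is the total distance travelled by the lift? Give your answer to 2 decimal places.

Phase 1 (accelerating): v₀ = 0 m/s, a = 2.2 m/s².
v = v₀ + at → t = (5.5 − 0) / 2.2 = 2.50 s
v² = v₀² + 2aΔx → Δx = (5.5² − 0²)/(2·2.2) = 6.87 m

Phase 2 (constant speed): v₀ = 5.50 m/s, a = 0 m/s².
Constant speed: t = d/v = 32/5.50 = 5.82 s

Phase 3 (decelerating): v₀ = 5.50 m/s, a = -0.9 m/s².
v = v₀ + at → t = (0 − 5.50) / -0.9 = 6.11 s
v² = v₀² + 2aΔx → Δx = (0² − 5.50²)/(2·-0.9) = 16.8 m
Total distance = 6.87 + 32.0 + 16.8 = 55.7 m

55.68 m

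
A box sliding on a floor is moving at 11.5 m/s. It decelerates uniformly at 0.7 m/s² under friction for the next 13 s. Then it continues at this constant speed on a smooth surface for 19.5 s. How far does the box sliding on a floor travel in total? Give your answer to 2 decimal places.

137.15 m

Phase 1 (decelerating): v₀ = 11.5 m/s, a = -0.7 m/s².
v = v₀ + at = 11.5 + (-0.7)(13) = 2.40 m/s
Δx = v₀t + ½at² = 11.5·13 + 0.5·-0.7·13² = 90.3 m

Phase 2 (constant speed): v₀ = 2.40 m/s, a = 0 m/s².
v = v₀ + at = 2.40 + (0)(19.5) = 2.40 m/s
Δx = v₀t + ½at² = 2.40·19.5 + 0.5·0·19.5² = 46.8 m
Total distance = 90.3 + 46.8 = 137 m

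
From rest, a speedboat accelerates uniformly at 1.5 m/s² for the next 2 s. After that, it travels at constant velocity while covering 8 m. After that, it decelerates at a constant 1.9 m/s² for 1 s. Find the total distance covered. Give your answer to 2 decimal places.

Phase 1 (accelerating): v₀ = 0 m/s, a = 1.5 m/s².
v = v₀ + at = 0 + (1.5)(2) = 3.00 m/s
Δx = v₀t + ½at² = 0·2 + 0.5·1.5·2² = 3.00 m

Phase 2 (constant speed): v₀ = 3.00 m/s, a = 0 m/s².
Constant speed: t = d/v = 8/3.00 = 2.67 s

Phase 3 (decelerating): v₀ = 3.00 m/s, a = -1.9 m/s².
v = v₀ + at = 3.00 + (-1.9)(1) = 1.10 m/s
Δx = v₀t + ½at² = 3.00·1 + 0.5·-1.9·1² = 2.05 m
Total distance = 3.00 + 8.00 + 2.05 = 13.1 m

13.05 m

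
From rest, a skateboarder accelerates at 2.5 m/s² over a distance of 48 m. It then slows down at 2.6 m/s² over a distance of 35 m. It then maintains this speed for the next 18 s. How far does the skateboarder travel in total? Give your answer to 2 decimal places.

220.08 m

Phase 1 (accelerating): v₀ = 0 m/s, a = 2.5 m/s².
v² = v₀² + 2aΔx = 0² + 2·2.5·48 = 240 → v = 15.5 m/s
t = (v − v₀)/a = (15.5 − 0)/2.5 = 6.20 s

Phase 2 (decelerating): v₀ = 15.5 m/s, a = -2.6 m/s².
v² = v₀² + 2aΔx = 15.5² + 2·-2.6·35 = 58.0 → v = 7.62 m/s
t = (v − v₀)/a = (7.62 − 15.5)/-2.6 = 3.03 s

Phase 3 (constant speed): v₀ = 7.62 m/s, a = 0 m/s².
v = v₀ + at = 7.62 + (0)(18) = 7.62 m/s
Δx = v₀t + ½at² = 7.62·18 + 0.5·0·18² = 137 m
Total distance = 48.0 + 35.0 + 137 = 220 m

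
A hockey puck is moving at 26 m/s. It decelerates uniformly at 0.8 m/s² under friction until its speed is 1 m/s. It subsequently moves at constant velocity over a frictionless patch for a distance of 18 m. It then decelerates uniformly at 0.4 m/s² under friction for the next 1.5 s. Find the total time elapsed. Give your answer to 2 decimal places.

Phase 1 (decelerating): v₀ = 26.0 m/s, a = -0.8 m/s².
v = v₀ + at → t = (1 − 26.0) / -0.8 = 31.2 s
v² = v₀² + 2aΔx → Δx = (1² − 26.0²)/(2·-0.8) = 422 m

Phase 2 (constant speed): v₀ = 1.00 m/s, a = 0 m/s².
Constant speed: t = d/v = 18/1.00 = 18.0 s

Phase 3 (decelerating): v₀ = 1.00 m/s, a = -0.4 m/s².
v = v₀ + at = 1.00 + (-0.4)(1.5) = 0.400 m/s
Δx = v₀t + ½at² = 1.00·1.5 + 0.5·-0.4·1.5² = 1.05 m
Total time = 31.2 + 18.0 + 1.50 = 50.8 s

50.75 s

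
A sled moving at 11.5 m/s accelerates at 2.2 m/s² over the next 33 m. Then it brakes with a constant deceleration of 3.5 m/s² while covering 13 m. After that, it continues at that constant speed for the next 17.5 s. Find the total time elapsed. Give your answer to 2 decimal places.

20.70 s

Phase 1 (accelerating): v₀ = 11.5 m/s, a = 2.2 m/s².
v² = v₀² + 2aΔx = 11.5² + 2·2.2·33 = 277 → v = 16.7 m/s
t = (v − v₀)/a = (16.7 − 11.5)/2.2 = 2.34 s

Phase 2 (decelerating): v₀ = 16.7 m/s, a = -3.5 m/s².
v² = v₀² + 2aΔx = 16.7² + 2·-3.5·13 = 186 → v = 13.7 m/s
t = (v − v₀)/a = (13.7 − 16.7)/-3.5 = 0.858 s

Phase 3 (constant speed): v₀ = 13.7 m/s, a = 0 m/s².
v = v₀ + at = 13.7 + (0)(17.5) = 13.7 m/s
Δx = v₀t + ½at² = 13.7·17.5 + 0.5·0·17.5² = 239 m
Total time = 2.34 + 0.858 + 17.5 = 20.7 s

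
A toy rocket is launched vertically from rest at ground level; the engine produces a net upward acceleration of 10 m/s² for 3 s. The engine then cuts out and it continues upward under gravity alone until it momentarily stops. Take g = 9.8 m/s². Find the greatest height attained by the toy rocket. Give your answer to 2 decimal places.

Phase 1 (powered ascent): v₀ = 0 m/s, a = 10 m/s².
v = v₀ + at = 0 + (10)(3) = 30.0 m/s
Δx = v₀t + ½at² = 0·3 + 0.5·10·3² = 45.0 m

Phase 2 (coasting upward): v₀ = 30.0 m/s, a = -9.8 m/s².
v = v₀ + at → t = (0 − 30.0) / -9.8 = 3.06 s
v² = v₀² + 2aΔx → Δx = (0² − 30.0²)/(2·-9.8) = 45.9 m
Maximum height = 45.0 + 45.9 = 90.9 m

90.92 m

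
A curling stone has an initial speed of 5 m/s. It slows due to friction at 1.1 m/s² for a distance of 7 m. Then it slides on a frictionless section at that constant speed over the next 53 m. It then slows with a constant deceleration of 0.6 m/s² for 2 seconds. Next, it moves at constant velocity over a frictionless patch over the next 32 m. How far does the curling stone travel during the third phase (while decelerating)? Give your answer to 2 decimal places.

5.00 m

Phase 1 (decelerating): v₀ = 5.00 m/s, a = -1.1 m/s².
v² = v₀² + 2aΔx = 5.00² + 2·-1.1·7 = 9.60 → v = 3.10 m/s
t = (v − v₀)/a = (3.10 − 5.00)/-1.1 = 1.73 s

Phase 2 (constant speed): v₀ = 3.10 m/s, a = 0 m/s².
Constant speed: t = d/v = 53/3.10 = 17.1 s

Phase 3 (decelerating): v₀ = 3.10 m/s, a = -0.6 m/s².
v = v₀ + at = 3.10 + (-0.6)(2) = 1.90 m/s
Δx = v₀t + ½at² = 3.10·2 + 0.5·-0.6·2² = 5.00 m
Distance in phase 3 = 5.00 m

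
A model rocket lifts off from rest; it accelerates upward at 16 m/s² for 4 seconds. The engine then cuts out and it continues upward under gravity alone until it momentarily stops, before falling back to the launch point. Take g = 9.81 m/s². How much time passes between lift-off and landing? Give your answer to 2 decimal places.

Phase 1 (powered ascent): v₀ = 0 m/s, a = 16 m/s².
v = v₀ + at = 0 + (16)(4) = 64.0 m/s
Δx = v₀t + ½at² = 0·4 + 0.5·16·4² = 128 m

Phase 2 (coasting upward): v₀ = 64.0 m/s, a = -9.81 m/s².
v = v₀ + at → t = (0 − 64.0) / -9.81 = 6.52 s
v² = v₀² + 2aΔx → Δx = (0² − 64.0²)/(2·-9.81) = 209 m

Phase 3 (free fall): v₀ = 0 m/s, a = -9.81 m/s².
Falls 337 m from rest: t = √(2·337/9.81) = 8.29 s; v = g·t = 81.3 m/s.
Total time = 4.00 + 6.52 + 8.29 = 18.8 s

18.81 s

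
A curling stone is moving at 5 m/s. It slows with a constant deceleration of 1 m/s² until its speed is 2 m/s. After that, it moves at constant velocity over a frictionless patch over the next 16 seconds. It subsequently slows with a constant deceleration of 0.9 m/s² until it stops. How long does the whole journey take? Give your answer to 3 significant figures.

21.2 s

Phase 1 (decelerating): v₀ = 5.00 m/s, a = -1 m/s².
v = v₀ + at → t = (2 − 5.00) / -1 = 3.00 s
v² = v₀² + 2aΔx → Δx = (2² − 5.00²)/(2·-1) = 10.5 m

Phase 2 (constant speed): v₀ = 2.00 m/s, a = 0 m/s².
v = v₀ + at = 2.00 + (0)(16) = 2.00 m/s
Δx = v₀t + ½at² = 2.00·16 + 0.5·0·16² = 32.0 m

Phase 3 (decelerating): v₀ = 2.00 m/s, a = -0.9 m/s².
v = v₀ + at → t = (0 − 2.00) / -0.9 = 2.22 s
v² = v₀² + 2aΔx → Δx = (0² − 2.00²)/(2·-0.9) = 2.22 m
Total time = 3.00 + 16.0 + 2.22 = 21.2 s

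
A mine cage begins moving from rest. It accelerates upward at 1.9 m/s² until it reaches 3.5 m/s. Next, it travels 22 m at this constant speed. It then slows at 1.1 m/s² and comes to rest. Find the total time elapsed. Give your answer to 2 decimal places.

11.31 s

Phase 1 (accelerating): v₀ = 0 m/s, a = 1.9 m/s².
v = v₀ + at → t = (3.5 − 0) / 1.9 = 1.84 s
v² = v₀² + 2aΔx → Δx = (3.5² − 0²)/(2·1.9) = 3.22 m

Phase 2 (constant speed): v₀ = 3.50 m/s, a = 0 m/s².
Constant speed: t = d/v = 22/3.50 = 6.29 s

Phase 3 (decelerating): v₀ = 3.50 m/s, a = -1.1 m/s².
v = v₀ + at → t = (0 − 3.50) / -1.1 = 3.18 s
v² = v₀² + 2aΔx → Δx = (0² − 3.50²)/(2·-1.1) = 5.57 m
Total time = 1.84 + 6.29 + 3.18 = 11.3 s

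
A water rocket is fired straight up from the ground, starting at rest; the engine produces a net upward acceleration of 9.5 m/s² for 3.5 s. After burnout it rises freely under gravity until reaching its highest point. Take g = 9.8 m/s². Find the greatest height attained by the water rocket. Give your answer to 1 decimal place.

114.6 m

Phase 1 (powered ascent): v₀ = 0 m/s, a = 9.5 m/s².
v = v₀ + at = 0 + (9.5)(3.5) = 33.2 m/s
Δx = v₀t + ½at² = 0·3.5 + 0.5·9.5·3.5² = 58.2 m

Phase 2 (coasting upward): v₀ = 33.2 m/s, a = -9.8 m/s².
v = v₀ + at → t = (0 − 33.2) / -9.8 = 3.39 s
v² = v₀² + 2aΔx → Δx = (0² − 33.2²)/(2·-9.8) = 56.4 m
Maximum height = 58.2 + 56.4 = 115 m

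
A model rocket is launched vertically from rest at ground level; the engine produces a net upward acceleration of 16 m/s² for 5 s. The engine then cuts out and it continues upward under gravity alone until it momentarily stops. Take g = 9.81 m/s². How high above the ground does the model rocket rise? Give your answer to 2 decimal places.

Phase 1 (powered ascent): v₀ = 0 m/s, a = 16 m/s².
v = v₀ + at = 0 + (16)(5) = 80.0 m/s
Δx = v₀t + ½at² = 0·5 + 0.5·16·5² = 200 m

Phase 2 (coasting upward): v₀ = 80.0 m/s, a = -9.81 m/s².
v = v₀ + at → t = (0 − 80.0) / -9.81 = 8.15 s
v² = v₀² + 2aΔx → Δx = (0² − 80.0²)/(2·-9.81) = 326 m
Maximum height = 200 + 326 = 526 m

526.20 m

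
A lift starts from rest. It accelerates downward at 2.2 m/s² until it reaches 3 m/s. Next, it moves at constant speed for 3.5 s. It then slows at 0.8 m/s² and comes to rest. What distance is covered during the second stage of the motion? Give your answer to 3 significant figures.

10.5 m

Phase 1 (accelerating): v₀ = 0 m/s, a = 2.2 m/s².
v = v₀ + at → t = (3 − 0) / 2.2 = 1.36 s
v² = v₀² + 2aΔx → Δx = (3² − 0²)/(2·2.2) = 2.05 m

Phase 2 (constant speed): v₀ = 3.00 m/s, a = 0 m/s².
v = v₀ + at = 3.00 + (0)(3.5) = 3.00 m/s
Δx = v₀t + ½at² = 3.00·3.5 + 0.5·0·3.5² = 10.5 m
Distance in phase 2 = 10.5 m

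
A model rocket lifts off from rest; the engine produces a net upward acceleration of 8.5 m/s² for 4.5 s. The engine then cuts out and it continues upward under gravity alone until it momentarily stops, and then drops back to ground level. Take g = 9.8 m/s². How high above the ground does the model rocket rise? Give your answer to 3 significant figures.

Phase 1 (powered ascent): v₀ = 0 m/s, a = 8.5 m/s².
v = v₀ + at = 0 + (8.5)(4.5) = 38.2 m/s
Δx = v₀t + ½at² = 0·4.5 + 0.5·8.5·4.5² = 86.1 m

Phase 2 (coasting upward): v₀ = 38.2 m/s, a = -9.8 m/s².
v = v₀ + at → t = (0 − 38.2) / -9.8 = 3.90 s
v² = v₀² + 2aΔx → Δx = (0² − 38.2²)/(2·-9.8) = 74.6 m
Maximum height = 86.1 + 74.6 = 161 m

161 m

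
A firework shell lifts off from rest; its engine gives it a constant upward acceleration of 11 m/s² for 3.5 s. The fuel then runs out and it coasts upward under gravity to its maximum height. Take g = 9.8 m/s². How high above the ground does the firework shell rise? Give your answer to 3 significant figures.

Phase 1 (powered ascent): v₀ = 0 m/s, a = 11 m/s².
v = v₀ + at = 0 + (11)(3.5) = 38.5 m/s
Δx = v₀t + ½at² = 0·3.5 + 0.5·11·3.5² = 67.4 m

Phase 2 (coasting upward): v₀ = 38.5 m/s, a = -9.8 m/s².
v = v₀ + at → t = (0 − 38.5) / -9.8 = 3.93 s
v² = v₀² + 2aΔx → Δx = (0² − 38.5²)/(2·-9.8) = 75.6 m
Maximum height = 67.4 + 75.6 = 143 m

143 m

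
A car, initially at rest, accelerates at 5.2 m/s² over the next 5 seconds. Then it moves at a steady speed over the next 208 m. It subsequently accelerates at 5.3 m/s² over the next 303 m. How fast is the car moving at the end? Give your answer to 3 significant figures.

62.4 m/s

Phase 1 (accelerating): v₀ = 0 m/s, a = 5.2 m/s².
v = v₀ + at = 0 + (5.2)(5) = 26.0 m/s
Δx = v₀t + ½at² = 0·5 + 0.5·5.2·5² = 65.0 m

Phase 2 (constant speed): v₀ = 26.0 m/s, a = 0 m/s².
Constant speed: t = d/v = 208/26.0 = 8.00 s

Phase 3 (accelerating): v₀ = 26.0 m/s, a = 5.3 m/s².
v² = v₀² + 2aΔx = 26.0² + 2·5.3·303 = 3890 → v = 62.4 m/s
t = (v − v₀)/a = (62.4 − 26.0)/5.3 = 6.86 s
Final speed = 62.4 m/s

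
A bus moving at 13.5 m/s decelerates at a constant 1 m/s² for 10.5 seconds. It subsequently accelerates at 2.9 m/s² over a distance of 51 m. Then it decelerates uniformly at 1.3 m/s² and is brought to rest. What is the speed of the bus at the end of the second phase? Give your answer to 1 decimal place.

Phase 1 (decelerating): v₀ = 13.5 m/s, a = -1 m/s².
v = v₀ + at = 13.5 + (-1)(10.5) = 3.00 m/s
Δx = v₀t + ½at² = 13.5·10.5 + 0.5·-1·10.5² = 86.6 m

Phase 2 (accelerating): v₀ = 3.00 m/s, a = 2.9 m/s².
v² = v₀² + 2aΔx = 3.00² + 2·2.9·51 = 305 → v = 17.5 m/s
t = (v − v₀)/a = (17.5 − 3.00)/2.9 = 4.99 s
Speed at end of phase 2 = 17.5 m/s

17.5 m/s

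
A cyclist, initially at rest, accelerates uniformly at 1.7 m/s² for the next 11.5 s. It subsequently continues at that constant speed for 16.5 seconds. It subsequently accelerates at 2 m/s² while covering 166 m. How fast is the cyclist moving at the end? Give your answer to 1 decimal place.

Phase 1 (accelerating): v₀ = 0 m/s, a = 1.7 m/s².
v = v₀ + at = 0 + (1.7)(11.5) = 19.6 m/s
Δx = v₀t + ½at² = 0·11.5 + 0.5·1.7·11.5² = 112 m

Phase 2 (constant speed): v₀ = 19.6 m/s, a = 0 m/s².
v = v₀ + at = 19.6 + (0)(16.5) = 19.6 m/s
Δx = v₀t + ½at² = 19.6·16.5 + 0.5·0·16.5² = 323 m

Phase 3 (accelerating): v₀ = 19.6 m/s, a = 2 m/s².
v² = v₀² + 2aΔx = 19.6² + 2·2·166 = 1050 → v = 32.3 m/s
t = (v − v₀)/a = (32.3 − 19.6)/2 = 6.40 s
Final speed = 32.3 m/s

32.3 m/s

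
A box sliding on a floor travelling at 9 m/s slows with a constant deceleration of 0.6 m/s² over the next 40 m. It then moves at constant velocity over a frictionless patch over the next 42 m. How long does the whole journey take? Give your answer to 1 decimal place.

Phase 1 (decelerating): v₀ = 9.00 m/s, a = -0.6 m/s².
v² = v₀² + 2aΔx = 9.00² + 2·-0.6·40 = 33.0 → v = 5.74 m/s
t = (v − v₀)/a = (5.74 − 9.00)/-0.6 = 5.43 s

Phase 2 (constant speed): v₀ = 5.74 m/s, a = 0 m/s².
Constant speed: t = d/v = 42/5.74 = 7.31 s
Total time = 5.43 + 7.31 = 12.7 s

12.7 s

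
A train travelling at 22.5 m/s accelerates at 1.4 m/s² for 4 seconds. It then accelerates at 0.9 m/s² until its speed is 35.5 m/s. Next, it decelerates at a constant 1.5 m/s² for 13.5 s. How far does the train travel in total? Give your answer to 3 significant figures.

Phase 1 (accelerating): v₀ = 22.5 m/s, a = 1.4 m/s².
v = v₀ + at = 22.5 + (1.4)(4) = 28.1 m/s
Δx = v₀t + ½at² = 22.5·4 + 0.5·1.4·4² = 101 m

Phase 2 (accelerating): v₀ = 28.1 m/s, a = 0.9 m/s².
v = v₀ + at → t = (35.5 − 28.1) / 0.9 = 8.22 s
v² = v₀² + 2aΔx → Δx = (35.5² − 28.1²)/(2·0.9) = 261 m

Phase 3 (decelerating): v₀ = 35.5 m/s, a = -1.5 m/s².
v = v₀ + at = 35.5 + (-1.5)(13.5) = 15.2 m/s
Δx = v₀t + ½at² = 35.5·13.5 + 0.5·-1.5·13.5² = 343 m
Total distance = 101 + 261 + 343 = 705 m

705 m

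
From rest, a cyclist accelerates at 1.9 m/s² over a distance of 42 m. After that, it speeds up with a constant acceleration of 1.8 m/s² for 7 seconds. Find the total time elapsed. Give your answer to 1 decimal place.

13.6 s

Phase 1 (accelerating): v₀ = 0 m/s, a = 1.9 m/s².
v² = v₀² + 2aΔx = 0² + 2·1.9·42 = 160 → v = 12.6 m/s
t = (v − v₀)/a = (12.6 − 0)/1.9 = 6.65 s

Phase 2 (accelerating): v₀ = 12.6 m/s, a = 1.8 m/s².
v = v₀ + at = 12.6 + (1.8)(7) = 25.2 m/s
Δx = v₀t + ½at² = 12.6·7 + 0.5·1.8·7² = 133 m
Total time = 6.65 + 7.00 = 13.6 s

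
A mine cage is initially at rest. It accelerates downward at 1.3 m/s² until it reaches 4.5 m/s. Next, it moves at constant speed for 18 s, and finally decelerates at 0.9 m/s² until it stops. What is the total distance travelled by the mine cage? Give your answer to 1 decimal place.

Phase 1 (accelerating): v₀ = 0 m/s, a = 1.3 m/s².
v = v₀ + at → t = (4.5 − 0) / 1.3 = 3.46 s
v² = v₀² + 2aΔx → Δx = (4.5² − 0²)/(2·1.3) = 7.79 m

Phase 2 (constant speed): v₀ = 4.50 m/s, a = 0 m/s².
v = v₀ + at = 4.50 + (0)(18) = 4.50 m/s
Δx = v₀t + ½at² = 4.50·18 + 0.5·0·18² = 81.0 m

Phase 3 (decelerating): v₀ = 4.50 m/s, a = -0.9 m/s².
v = v₀ + at → t = (0 − 4.50) / -0.9 = 5.00 s
v² = v₀² + 2aΔx → Δx = (0² − 4.50²)/(2·-0.9) = 11.2 m
Total distance = 7.79 + 81.0 + 11.2 = 100 m

100.0 m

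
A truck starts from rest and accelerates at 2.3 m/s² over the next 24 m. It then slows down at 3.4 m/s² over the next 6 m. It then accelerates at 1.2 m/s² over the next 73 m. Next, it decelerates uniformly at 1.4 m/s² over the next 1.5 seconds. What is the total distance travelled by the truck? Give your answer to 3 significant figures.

Phase 1 (accelerating): v₀ = 0 m/s, a = 2.3 m/s².
v² = v₀² + 2aΔx = 0² + 2·2.3·24 = 110 → v = 10.5 m/s
t = (v − v₀)/a = (10.5 − 0)/2.3 = 4.57 s

Phase 2 (decelerating): v₀ = 10.5 m/s, a = -3.4 m/s².
v² = v₀² + 2aΔx = 10.5² + 2·-3.4·6 = 69.6 → v = 8.34 m/s
t = (v − v₀)/a = (8.34 − 10.5)/-3.4 = 0.637 s

Phase 3 (accelerating): v₀ = 8.34 m/s, a = 1.2 m/s².
v² = v₀² + 2aΔx = 8.34² + 2·1.2·73 = 245 → v = 15.6 m/s
t = (v − v₀)/a = (15.6 − 8.34)/1.2 = 6.09 s

Phase 4 (decelerating): v₀ = 15.6 m/s, a = -1.4 m/s².
v = v₀ + at = 15.6 + (-1.4)(1.5) = 13.5 m/s
Δx = v₀t + ½at² = 15.6·1.5 + 0.5·-1.4·1.5² = 21.9 m
Total distance = 24.0 + 6.00 + 73.0 + 21.9 = 125 m

125 m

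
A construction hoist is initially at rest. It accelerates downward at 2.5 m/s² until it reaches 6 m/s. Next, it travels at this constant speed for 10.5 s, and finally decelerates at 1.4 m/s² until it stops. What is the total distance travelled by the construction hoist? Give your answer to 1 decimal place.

Phase 1 (accelerating): v₀ = 0 m/s, a = 2.5 m/s².
v = v₀ + at → t = (6 − 0) / 2.5 = 2.40 s
v² = v₀² + 2aΔx → Δx = (6² − 0²)/(2·2.5) = 7.20 m

Phase 2 (constant speed): v₀ = 6.00 m/s, a = 0 m/s².
v = v₀ + at = 6.00 + (0)(10.5) = 6.00 m/s
Δx = v₀t + ½at² = 6.00·10.5 + 0.5·0·10.5² = 63.0 m

Phase 3 (decelerating): v₀ = 6.00 m/s, a = -1.4 m/s².
v = v₀ + at → t = (0 − 6.00) / -1.4 = 4.29 s
v² = v₀² + 2aΔx → Δx = (0² − 6.00²)/(2·-1.4) = 12.9 m
Total distance = 7.20 + 63.0 + 12.9 = 83.1 m

83.1 m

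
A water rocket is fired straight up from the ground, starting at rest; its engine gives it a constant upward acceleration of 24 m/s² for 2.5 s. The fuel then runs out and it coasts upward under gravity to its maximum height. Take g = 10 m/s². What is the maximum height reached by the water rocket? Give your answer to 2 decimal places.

Phase 1 (powered ascent): v₀ = 0 m/s, a = 24 m/s².
v = v₀ + at = 0 + (24)(2.5) = 60.0 m/s
Δx = v₀t + ½at² = 0·2.5 + 0.5·24·2.5² = 75.0 m

Phase 2 (coasting upward): v₀ = 60.0 m/s, a = -10 m/s².
v = v₀ + at → t = (0 − 60.0) / -10 = 6.00 s
v² = v₀² + 2aΔx → Δx = (0² − 60.0²)/(2·-10) = 180 m
Maximum height = 75.0 + 180 = 255 m

255.00 m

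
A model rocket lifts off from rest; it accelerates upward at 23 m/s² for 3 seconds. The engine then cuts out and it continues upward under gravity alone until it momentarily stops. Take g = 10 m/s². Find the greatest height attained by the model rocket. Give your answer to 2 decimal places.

341.55 m

Phase 1 (powered ascent): v₀ = 0 m/s, a = 23 m/s².
v = v₀ + at = 0 + (23)(3) = 69.0 m/s
Δx = v₀t + ½at² = 0·3 + 0.5·23·3² = 104 m

Phase 2 (coasting upward): v₀ = 69.0 m/s, a = -10 m/s².
v = v₀ + at → t = (0 − 69.0) / -10 = 6.90 s
v² = v₀² + 2aΔx → Δx = (0² − 69.0²)/(2·-10) = 238 m
Maximum height = 104 + 238 = 342 m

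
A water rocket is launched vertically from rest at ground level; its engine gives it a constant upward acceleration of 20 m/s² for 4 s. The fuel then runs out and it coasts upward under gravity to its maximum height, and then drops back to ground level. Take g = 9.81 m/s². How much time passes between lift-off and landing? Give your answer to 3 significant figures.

22.1 s

Phase 1 (powered ascent): v₀ = 0 m/s, a = 20 m/s².
v = v₀ + at = 0 + (20)(4) = 80.0 m/s
Δx = v₀t + ½at² = 0·4 + 0.5·20·4² = 160 m

Phase 2 (coasting upward): v₀ = 80.0 m/s, a = -9.81 m/s².
v = v₀ + at → t = (0 − 80.0) / -9.81 = 8.15 s
v² = v₀² + 2aΔx → Δx = (0² − 80.0²)/(2·-9.81) = 326 m

Phase 3 (free fall): v₀ = 0 m/s, a = -9.81 m/s².
Falls 486 m from rest: t = √(2·486/9.81) = 9.96 s; v = g·t = 97.7 m/s.
Total time = 4.00 + 8.15 + 9.96 = 22.1 s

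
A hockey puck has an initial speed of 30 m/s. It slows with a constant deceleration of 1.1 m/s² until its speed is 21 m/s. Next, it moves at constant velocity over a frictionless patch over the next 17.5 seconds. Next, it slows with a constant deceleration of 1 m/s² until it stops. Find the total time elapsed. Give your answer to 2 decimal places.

46.68 s

Phase 1 (decelerating): v₀ = 30.0 m/s, a = -1.1 m/s².
v = v₀ + at → t = (21 − 30.0) / -1.1 = 8.18 s
v² = v₀² + 2aΔx → Δx = (21² − 30.0²)/(2·-1.1) = 209 m

Phase 2 (constant speed): v₀ = 21.0 m/s, a = 0 m/s².
v = v₀ + at = 21.0 + (0)(17.5) = 21.0 m/s
Δx = v₀t + ½at² = 21.0·17.5 + 0.5·0·17.5² = 368 m

Phase 3 (decelerating): v₀ = 21.0 m/s, a = -1 m/s².
v = v₀ + at → t = (0 − 21.0) / -1 = 21.0 s
v² = v₀² + 2aΔx → Δx = (0² − 21.0²)/(2·-1) = 220 m
Total time = 8.18 + 17.5 + 21.0 = 46.7 s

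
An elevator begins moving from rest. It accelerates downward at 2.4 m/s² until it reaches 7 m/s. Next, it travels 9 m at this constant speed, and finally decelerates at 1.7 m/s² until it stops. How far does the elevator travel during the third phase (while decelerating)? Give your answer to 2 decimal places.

14.41 m

Phase 1 (accelerating): v₀ = 0 m/s, a = 2.4 m/s².
v = v₀ + at → t = (7 − 0) / 2.4 = 2.92 s
v² = v₀² + 2aΔx → Δx = (7² − 0²)/(2·2.4) = 10.2 m

Phase 2 (constant speed): v₀ = 7.00 m/s, a = 0 m/s².
Constant speed: t = d/v = 9/7.00 = 1.29 s

Phase 3 (decelerating): v₀ = 7.00 m/s, a = -1.7 m/s².
v = v₀ + at → t = (0 − 7.00) / -1.7 = 4.12 s
v² = v₀² + 2aΔx → Δx = (0² − 7.00²)/(2·-1.7) = 14.4 m
Distance in phase 3 = 14.4 m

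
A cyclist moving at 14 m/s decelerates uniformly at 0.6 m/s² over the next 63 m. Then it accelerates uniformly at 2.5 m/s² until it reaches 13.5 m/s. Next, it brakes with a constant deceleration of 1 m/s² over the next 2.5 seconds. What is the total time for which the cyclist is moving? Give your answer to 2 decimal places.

Phase 1 (decelerating): v₀ = 14.0 m/s, a = -0.6 m/s².
v² = v₀² + 2aΔx = 14.0² + 2·-0.6·63 = 120 → v = 11.0 m/s
t = (v − v₀)/a = (11.0 − 14.0)/-0.6 = 5.05 s

Phase 2 (accelerating): v₀ = 11.0 m/s, a = 2.5 m/s².
v = v₀ + at → t = (13.5 − 11.0) / 2.5 = 1.01 s
v² = v₀² + 2aΔx → Δx = (13.5² − 11.0²)/(2·2.5) = 12.4 m

Phase 3 (decelerating): v₀ = 13.5 m/s, a = -1 m/s².
v = v₀ + at = 13.5 + (-1)(2.5) = 11.0 m/s
Δx = v₀t + ½at² = 13.5·2.5 + 0.5·-1·2.5² = 30.6 m
Total time = 5.05 + 1.01 + 2.50 = 8.56 s

8.56 s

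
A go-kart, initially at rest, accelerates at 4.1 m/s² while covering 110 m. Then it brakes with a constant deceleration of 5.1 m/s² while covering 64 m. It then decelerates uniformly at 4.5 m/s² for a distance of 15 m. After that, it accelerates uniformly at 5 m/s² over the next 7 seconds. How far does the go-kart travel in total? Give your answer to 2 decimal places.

386.31 m

Phase 1 (accelerating): v₀ = 0 m/s, a = 4.1 m/s².
v² = v₀² + 2aΔx = 0² + 2·4.1·110 = 902 → v = 30.0 m/s
t = (v − v₀)/a = (30.0 − 0)/4.1 = 7.33 s

Phase 2 (decelerating): v₀ = 30.0 m/s, a = -5.1 m/s².
v² = v₀² + 2aΔx = 30.0² + 2·-5.1·64 = 249 → v = 15.8 m/s
t = (v − v₀)/a = (15.8 − 30.0)/-5.1 = 2.79 s

Phase 3 (decelerating): v₀ = 15.8 m/s, a = -4.5 m/s².
v² = v₀² + 2aΔx = 15.8² + 2·-4.5·15 = 114 → v = 10.7 m/s
t = (v − v₀)/a = (10.7 − 15.8)/-4.5 = 1.13 s

Phase 4 (accelerating): v₀ = 10.7 m/s, a = 5 m/s².
v = v₀ + at = 10.7 + (5)(7) = 45.7 m/s
Δx = v₀t + ½at² = 10.7·7 + 0.5·5·7² = 197 m
Total distance = 110 + 64.0 + 15.0 + 197 = 386 m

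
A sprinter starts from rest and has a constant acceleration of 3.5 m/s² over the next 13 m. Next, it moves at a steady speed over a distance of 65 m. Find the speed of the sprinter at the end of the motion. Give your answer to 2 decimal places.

9.54 m/s

Phase 1 (accelerating): v₀ = 0 m/s, a = 3.5 m/s².
v² = v₀² + 2aΔx = 0² + 2·3.5·13 = 91.0 → v = 9.54 m/s
t = (v − v₀)/a = (9.54 − 0)/3.5 = 2.73 s

Phase 2 (constant speed): v₀ = 9.54 m/s, a = 0 m/s².
Constant speed: t = d/v = 65/9.54 = 6.81 s
Final speed = 9.54 m/s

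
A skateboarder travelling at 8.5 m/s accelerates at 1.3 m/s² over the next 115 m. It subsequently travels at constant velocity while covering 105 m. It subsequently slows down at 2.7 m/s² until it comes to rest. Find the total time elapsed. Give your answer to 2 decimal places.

Phase 1 (accelerating): v₀ = 8.50 m/s, a = 1.3 m/s².
v² = v₀² + 2aΔx = 8.50² + 2·1.3·115 = 371 → v = 19.3 m/s
t = (v − v₀)/a = (19.3 − 8.50)/1.3 = 8.28 s

Phase 2 (constant speed): v₀ = 19.3 m/s, a = 0 m/s².
Constant speed: t = d/v = 105/19.3 = 5.45 s

Phase 3 (decelerating): v₀ = 19.3 m/s, a = -2.7 m/s².
v = v₀ + at → t = (0 − 19.3) / -2.7 = 7.14 s
v² = v₀² + 2aΔx → Δx = (0² − 19.3²)/(2·-2.7) = 68.7 m
Total time = 8.28 + 5.45 + 7.14 = 20.9 s

20.87 s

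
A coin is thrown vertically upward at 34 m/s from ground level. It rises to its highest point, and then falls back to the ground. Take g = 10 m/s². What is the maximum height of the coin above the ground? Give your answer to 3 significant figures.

Phase 1 (rising): v₀ = 34.0 m/s, a = -10 m/s².
v = v₀ + at → t = (0 − 34.0) / -10 = 3.40 s
v² = v₀² + 2aΔx → Δx = (0² − 34.0²)/(2·-10) = 57.8 m
Maximum height = 57.8 m

57.8 m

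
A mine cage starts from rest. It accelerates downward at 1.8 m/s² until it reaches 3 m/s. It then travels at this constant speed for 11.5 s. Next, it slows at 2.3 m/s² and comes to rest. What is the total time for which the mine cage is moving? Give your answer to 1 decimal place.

14.5 s

Phase 1 (accelerating): v₀ = 0 m/s, a = 1.8 m/s².
v = v₀ + at → t = (3 − 0) / 1.8 = 1.67 s
v² = v₀² + 2aΔx → Δx = (3² − 0²)/(2·1.8) = 2.50 m

Phase 2 (constant speed): v₀ = 3.00 m/s, a = 0 m/s².
v = v₀ + at = 3.00 + (0)(11.5) = 3.00 m/s
Δx = v₀t + ½at² = 3.00·11.5 + 0.5·0·11.5² = 34.5 m

Phase 3 (decelerating): v₀ = 3.00 m/s, a = -2.3 m/s².
v = v₀ + at → t = (0 − 3.00) / -2.3 = 1.30 s
v² = v₀² + 2aΔx → Δx = (0² − 3.00²)/(2·-2.3) = 1.96 m
Total time = 1.67 + 11.5 + 1.30 = 14.5 s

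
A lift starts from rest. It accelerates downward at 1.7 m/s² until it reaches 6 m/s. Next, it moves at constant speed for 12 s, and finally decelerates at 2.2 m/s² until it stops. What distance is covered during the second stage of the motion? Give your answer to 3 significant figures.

72.0 m

Phase 1 (accelerating): v₀ = 0 m/s, a = 1.7 m/s².
v = v₀ + at → t = (6 − 0) / 1.7 = 3.53 s
v² = v₀² + 2aΔx → Δx = (6² − 0²)/(2·1.7) = 10.6 m

Phase 2 (constant speed): v₀ = 6.00 m/s, a = 0 m/s².
v = v₀ + at = 6.00 + (0)(12) = 6.00 m/s
Δx = v₀t + ½at² = 6.00·12 + 0.5·0·12² = 72.0 m
Distance in phase 2 = 72.0 m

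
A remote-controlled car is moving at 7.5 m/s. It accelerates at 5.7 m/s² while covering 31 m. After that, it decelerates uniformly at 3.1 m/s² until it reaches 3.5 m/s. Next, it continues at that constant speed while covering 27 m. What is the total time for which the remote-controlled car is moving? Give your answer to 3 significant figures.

Phase 1 (accelerating): v₀ = 7.50 m/s, a = 5.7 m/s².
v² = v₀² + 2aΔx = 7.50² + 2·5.7·31 = 410 → v = 20.2 m/s
t = (v − v₀)/a = (20.2 − 7.50)/5.7 = 2.24 s

Phase 2 (decelerating): v₀ = 20.2 m/s, a = -3.1 m/s².
v = v₀ + at → t = (3.5 − 20.2) / -3.1 = 5.40 s
v² = v₀² + 2aΔx → Δx = (3.5² − 20.2²)/(2·-3.1) = 64.1 m

Phase 3 (constant speed): v₀ = 3.50 m/s, a = 0 m/s².
Constant speed: t = d/v = 27/3.50 = 7.71 s
Total time = 2.24 + 5.40 + 7.71 = 15.3 s

15.3 s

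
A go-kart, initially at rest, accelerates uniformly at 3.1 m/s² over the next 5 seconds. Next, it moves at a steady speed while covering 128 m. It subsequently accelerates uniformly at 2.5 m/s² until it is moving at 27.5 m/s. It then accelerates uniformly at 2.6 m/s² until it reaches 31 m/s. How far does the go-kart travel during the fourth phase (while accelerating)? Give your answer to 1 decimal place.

Phase 1 (accelerating): v₀ = 0 m/s, a = 3.1 m/s².
v = v₀ + at = 0 + (3.1)(5) = 15.5 m/s
Δx = v₀t + ½at² = 0·5 + 0.5·3.1·5² = 38.8 m

Phase 2 (constant speed): v₀ = 15.5 m/s, a = 0 m/s².
Constant speed: t = d/v = 128/15.5 = 8.26 s

Phase 3 (accelerating): v₀ = 15.5 m/s, a = 2.5 m/s².
v = v₀ + at → t = (27.5 − 15.5) / 2.5 = 4.80 s
v² = v₀² + 2aΔx → Δx = (27.5² − 15.5²)/(2·2.5) = 103 m

Phase 4 (accelerating): v₀ = 27.5 m/s, a = 2.6 m/s².
v = v₀ + at → t = (31 − 27.5) / 2.6 = 1.35 s
v² = v₀² + 2aΔx → Δx = (31² − 27.5²)/(2·2.6) = 39.4 m
Distance in phase 4 = 39.4 m

39.4 m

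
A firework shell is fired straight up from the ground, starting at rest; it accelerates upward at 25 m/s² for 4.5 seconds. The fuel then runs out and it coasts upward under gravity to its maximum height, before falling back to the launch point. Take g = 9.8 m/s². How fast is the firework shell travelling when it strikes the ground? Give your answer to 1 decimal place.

Phase 1 (powered ascent): v₀ = 0 m/s, a = 25 m/s².
v = v₀ + at = 0 + (25)(4.5) = 112 m/s
Δx = v₀t + ½at² = 0·4.5 + 0.5·25·4.5² = 253 m

Phase 2 (coasting upward): v₀ = 112 m/s, a = -9.8 m/s².
v = v₀ + at → t = (0 − 112) / -9.8 = 11.5 s
v² = v₀² + 2aΔx → Δx = (0² − 112²)/(2·-9.8) = 646 m

Phase 3 (free fall): v₀ = 0 m/s, a = -9.8 m/s².
Falls 899 m from rest: t = √(2·899/9.8) = 13.5 s; v = g·t = 133 m/s.
Impact speed = 133 m/s

132.7 m/s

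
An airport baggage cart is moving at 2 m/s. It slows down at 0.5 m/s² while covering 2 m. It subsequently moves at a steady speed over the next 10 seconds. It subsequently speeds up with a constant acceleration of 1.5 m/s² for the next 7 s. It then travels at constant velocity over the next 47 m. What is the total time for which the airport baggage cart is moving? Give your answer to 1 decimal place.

22.1 s

Phase 1 (decelerating): v₀ = 2.00 m/s, a = -0.5 m/s².
v² = v₀² + 2aΔx = 2.00² + 2·-0.5·2 = 2.00 → v = 1.41 m/s
t = (v − v₀)/a = (1.41 − 2.00)/-0.5 = 1.17 s

Phase 2 (constant speed): v₀ = 1.41 m/s, a = 0 m/s².
v = v₀ + at = 1.41 + (0)(10) = 1.41 m/s
Δx = v₀t + ½at² = 1.41·10 + 0.5·0·10² = 14.1 m

Phase 3 (accelerating): v₀ = 1.41 m/s, a = 1.5 m/s².
v = v₀ + at = 1.41 + (1.5)(7) = 11.9 m/s
Δx = v₀t + ½at² = 1.41·7 + 0.5·1.5·7² = 46.6 m

Phase 4 (constant speed): v₀ = 11.9 m/s, a = 0 m/s².
Constant speed: t = d/v = 47/11.9 = 3.94 s
Total time = 1.17 + 10.0 + 7.00 + 3.94 = 22.1 s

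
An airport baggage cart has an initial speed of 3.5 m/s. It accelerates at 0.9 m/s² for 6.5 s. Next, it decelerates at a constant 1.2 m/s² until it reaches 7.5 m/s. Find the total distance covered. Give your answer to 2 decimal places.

Phase 1 (accelerating): v₀ = 3.50 m/s, a = 0.9 m/s².
v = v₀ + at = 3.50 + (0.9)(6.5) = 9.35 m/s
Δx = v₀t + ½at² = 3.50·6.5 + 0.5·0.9·6.5² = 41.8 m

Phase 2 (decelerating): v₀ = 9.35 m/s, a = -1.2 m/s².
v = v₀ + at → t = (7.5 − 9.35) / -1.2 = 1.54 s
v² = v₀² + 2aΔx → Δx = (7.5² − 9.35²)/(2·-1.2) = 13.0 m
Total distance = 41.8 + 13.0 = 54.8 m

54.75 m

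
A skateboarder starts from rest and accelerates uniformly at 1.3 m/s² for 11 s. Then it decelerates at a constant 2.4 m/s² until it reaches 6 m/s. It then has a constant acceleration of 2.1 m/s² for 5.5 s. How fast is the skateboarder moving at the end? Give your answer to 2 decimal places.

17.55 m/s

Phase 1 (accelerating): v₀ = 0 m/s, a = 1.3 m/s².
v = v₀ + at = 0 + (1.3)(11) = 14.3 m/s
Δx = v₀t + ½at² = 0·11 + 0.5·1.3·11² = 78.7 m

Phase 2 (decelerating): v₀ = 14.3 m/s, a = -2.4 m/s².
v = v₀ + at → t = (6 − 14.3) / -2.4 = 3.46 s
v² = v₀² + 2aΔx → Δx = (6² − 14.3²)/(2·-2.4) = 35.1 m

Phase 3 (accelerating): v₀ = 6.00 m/s, a = 2.1 m/s².
v = v₀ + at = 6.00 + (2.1)(5.5) = 17.6 m/s
Δx = v₀t + ½at² = 6.00·5.5 + 0.5·2.1·5.5² = 64.8 m
Final speed = 17.6 m/s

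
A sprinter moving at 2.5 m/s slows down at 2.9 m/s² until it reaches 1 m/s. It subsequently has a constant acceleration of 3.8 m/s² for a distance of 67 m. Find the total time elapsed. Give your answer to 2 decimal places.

6.20 s

Phase 1 (decelerating): v₀ = 2.50 m/s, a = -2.9 m/s².
v = v₀ + at → t = (1 − 2.50) / -2.9 = 0.517 s
v² = v₀² + 2aΔx → Δx = (1² − 2.50²)/(2·-2.9) = 0.905 m

Phase 2 (accelerating): v₀ = 1.00 m/s, a = 3.8 m/s².
v² = v₀² + 2aΔx = 1.00² + 2·3.8·67 = 510 → v = 22.6 m/s
t = (v − v₀)/a = (22.6 − 1.00)/3.8 = 5.68 s
Total time = 0.517 + 5.68 = 6.20 s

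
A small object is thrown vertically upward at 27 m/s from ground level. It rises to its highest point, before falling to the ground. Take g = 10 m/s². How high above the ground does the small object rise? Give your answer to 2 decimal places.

36.45 m

Phase 1 (rising): v₀ = 27.0 m/s, a = -10 m/s².
v = v₀ + at → t = (0 − 27.0) / -10 = 2.70 s
v² = v₀² + 2aΔx → Δx = (0² − 27.0²)/(2·-10) = 36.5 m
Maximum height = 36.5 m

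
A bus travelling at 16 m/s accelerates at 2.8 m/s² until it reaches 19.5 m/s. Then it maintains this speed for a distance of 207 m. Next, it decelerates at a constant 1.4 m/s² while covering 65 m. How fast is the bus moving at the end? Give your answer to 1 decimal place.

14.1 m/s

Phase 1 (accelerating): v₀ = 16.0 m/s, a = 2.8 m/s².
v = v₀ + at → t = (19.5 − 16.0) / 2.8 = 1.25 s
v² = v₀² + 2aΔx → Δx = (19.5² − 16.0²)/(2·2.8) = 22.2 m

Phase 2 (constant speed): v₀ = 19.5 m/s, a = 0 m/s².
Constant speed: t = d/v = 207/19.5 = 10.6 s

Phase 3 (decelerating): v₀ = 19.5 m/s, a = -1.4 m/s².
v² = v₀² + 2aΔx = 19.5² + 2·-1.4·65 = 198 → v = 14.1 m/s
t = (v − v₀)/a = (14.1 − 19.5)/-1.4 = 3.87 s
Final speed = 14.1 m/s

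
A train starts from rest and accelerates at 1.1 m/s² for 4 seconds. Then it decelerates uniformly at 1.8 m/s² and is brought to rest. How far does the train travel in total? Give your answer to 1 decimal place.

14.2 m

Phase 1 (accelerating): v₀ = 0 m/s, a = 1.1 m/s².
v = v₀ + at = 0 + (1.1)(4) = 4.40 m/s
Δx = v₀t + ½at² = 0·4 + 0.5·1.1·4² = 8.80 m

Phase 2 (decelerating): v₀ = 4.40 m/s, a = -1.8 m/s².
v = v₀ + at → t = (0 − 4.40) / -1.8 = 2.44 s
v² = v₀² + 2aΔx → Δx = (0² − 4.40²)/(2·-1.8) = 5.38 m
Total distance = 8.80 + 5.38 = 14.2 m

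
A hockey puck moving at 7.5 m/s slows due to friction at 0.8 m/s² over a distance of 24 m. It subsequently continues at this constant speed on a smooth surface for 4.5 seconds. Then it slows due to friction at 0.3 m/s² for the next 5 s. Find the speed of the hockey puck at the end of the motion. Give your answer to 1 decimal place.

Phase 1 (decelerating): v₀ = 7.50 m/s, a = -0.8 m/s².
v² = v₀² + 2aΔx = 7.50² + 2·-0.8·24 = 17.8 → v = 4.22 m/s
t = (v − v₀)/a = (4.22 − 7.50)/-0.8 = 4.09 s

Phase 2 (constant speed): v₀ = 4.22 m/s, a = 0 m/s².
v = v₀ + at = 4.22 + (0)(4.5) = 4.22 m/s
Δx = v₀t + ½at² = 4.22·4.5 + 0.5·0·4.5² = 19.0 m

Phase 3 (decelerating): v₀ = 4.22 m/s, a = -0.3 m/s².
v = v₀ + at = 4.22 + (-0.3)(5) = 2.72 m/s
Δx = v₀t + ½at² = 4.22·5 + 0.5·-0.3·5² = 17.4 m
Final speed = 2.72 m/s

2.7 m/s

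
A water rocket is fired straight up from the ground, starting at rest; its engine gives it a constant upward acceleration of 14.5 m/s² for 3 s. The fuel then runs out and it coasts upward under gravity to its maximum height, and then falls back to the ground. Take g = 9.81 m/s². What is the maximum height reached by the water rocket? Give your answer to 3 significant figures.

Phase 1 (powered ascent): v₀ = 0 m/s, a = 14.5 m/s².
v = v₀ + at = 0 + (14.5)(3) = 43.5 m/s
Δx = v₀t + ½at² = 0·3 + 0.5·14.5·3² = 65.2 m

Phase 2 (coasting upward): v₀ = 43.5 m/s, a = -9.81 m/s².
v = v₀ + at → t = (0 − 43.5) / -9.81 = 4.43 s
v² = v₀² + 2aΔx → Δx = (0² − 43.5²)/(2·-9.81) = 96.4 m
Maximum height = 65.2 + 96.4 = 162 m

162 m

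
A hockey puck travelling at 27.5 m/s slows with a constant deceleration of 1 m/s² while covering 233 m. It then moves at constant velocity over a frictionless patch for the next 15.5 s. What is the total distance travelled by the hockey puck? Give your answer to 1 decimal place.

Phase 1 (decelerating): v₀ = 27.5 m/s, a = -1 m/s².
v² = v₀² + 2aΔx = 27.5² + 2·-1·233 = 290 → v = 17.0 m/s
t = (v − v₀)/a = (17.0 − 27.5)/-1 = 10.5 s

Phase 2 (constant speed): v₀ = 17.0 m/s, a = 0 m/s².
v = v₀ + at = 17.0 + (0)(15.5) = 17.0 m/s
Δx = v₀t + ½at² = 17.0·15.5 + 0.5·0·15.5² = 264 m
Total distance = 233 + 264 = 497 m

497.1 m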